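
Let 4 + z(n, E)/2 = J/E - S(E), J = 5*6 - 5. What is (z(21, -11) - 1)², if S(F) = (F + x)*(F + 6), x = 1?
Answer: 1560001/121 ≈ 12893.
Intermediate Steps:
J = 25 (J = 30 - 5 = 25)
S(F) = (1 + F)*(6 + F) (S(F) = (F + 1)*(F + 6) = (1 + F)*(6 + F))
z(n, E) = -20 - 14*E - 2*E² + 50/E (z(n, E) = -8 + 2*(25/E - (6 + E² + 7*E)) = -8 + 2*(25/E + (-6 - E² - 7*E)) = -8 + 2*(-6 - E² - 7*E + 25/E) = -8 + (-12 - 14*E - 2*E² + 50/E) = -20 - 14*E - 2*E² + 50/E)
(z(21, -11) - 1)² = ((-20 - 14*(-11) - 2*(-11)² + 50/(-11)) - 1)² = ((-20 + 154 - 2*121 + 50*(-1/11)) - 1)² = ((-20 + 154 - 242 - 50/11) - 1)² = (-1238/11 - 1)² = (-1249/11)² = 1560001/121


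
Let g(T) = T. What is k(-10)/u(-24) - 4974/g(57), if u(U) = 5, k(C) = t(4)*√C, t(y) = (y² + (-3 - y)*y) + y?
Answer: -1658/19 - 8*I*√10/5 ≈ -87.263 - 5.0596*I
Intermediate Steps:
t(y) = y + y² + y*(-3 - y) (t(y) = (y² + y*(-3 - y)) + y = y + y² + y*(-3 - y))
k(C) = -8*√C (k(C) = (-2*4)*√C = -8*√C)
k(-10)/u(-24) - 4974/g(57) = -8*I*√10/5 - 4974/57 = -8*I*√10*(⅕) - 4974*1/57 = -8*I*√10*(⅕) - 1658/19 = -8*I*√10/5 - 1658/19 = -1658/19 - 8*I*√10/5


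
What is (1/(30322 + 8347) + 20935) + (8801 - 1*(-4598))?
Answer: 1327661447/38669 ≈ 34334.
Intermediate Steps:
(1/(30322 + 8347) + 20935) + (8801 - 1*(-4598)) = (1/38669 + 20935) + (8801 + 4598) = (1/38669 + 20935) + 13399 = 809535516/38669 + 13399 = 1327661447/38669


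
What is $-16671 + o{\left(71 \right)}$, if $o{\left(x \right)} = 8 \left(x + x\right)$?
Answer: $-15535$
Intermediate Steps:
$o{\left(x \right)} = 16 x$ ($o{\left(x \right)} = 8 \cdot 2 x = 16 x$)
$-16671 + o{\left(71 \right)} = -16671 + 16 \cdot 71 = -16671 + 1136 = -15535$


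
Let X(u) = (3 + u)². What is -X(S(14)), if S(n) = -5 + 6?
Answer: -16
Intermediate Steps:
S(n) = 1
-X(S(14)) = -(3 + 1)² = -1*4² = -1*16 = -16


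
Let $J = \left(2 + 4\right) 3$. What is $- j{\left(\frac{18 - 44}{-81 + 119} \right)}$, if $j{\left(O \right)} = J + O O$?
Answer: $- \frac{6667}{361} \approx -18.468$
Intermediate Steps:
$J = 18$ ($J = 6 \cdot 3 = 18$)
$j{\left(O \right)} = 18 + O^{2}$ ($j{\left(O \right)} = 18 + O O = 18 + O^{2}$)
$- j{\left(\frac{18 - 44}{-81 + 119} \right)} = - (18 + \left(\frac{18 - 44}{-81 + 119}\right)^{2}) = - (18 + \left(- \frac{26}{38}\right)^{2}) = - (18 + \left(\left(-26\right) \frac{1}{38}\right)^{2}) = - (18 + \left(- \frac{13}{19}\right)^{2}) = - (18 + \frac{169}{361}) = \left(-1\right) \frac{6667}{361} = - \frac{6667}{361}$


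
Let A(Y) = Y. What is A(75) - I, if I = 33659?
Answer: -33584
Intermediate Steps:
A(75) - I = 75 - 1*33659 = 75 - 33659 = -33584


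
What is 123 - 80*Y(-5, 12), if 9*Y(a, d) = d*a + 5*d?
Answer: 123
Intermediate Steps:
Y(a, d) = 5*d/9 + a*d/9 (Y(a, d) = (d*a + 5*d)/9 = (a*d + 5*d)/9 = (5*d + a*d)/9 = 5*d/9 + a*d/9)
123 - 80*Y(-5, 12) = 123 - 80*12*(5 - 5)/9 = 123 - 80*12*0/9 = 123 - 80*0 = 123 + 0 = 123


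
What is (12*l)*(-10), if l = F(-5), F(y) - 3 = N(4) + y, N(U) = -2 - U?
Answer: 960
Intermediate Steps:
F(y) = -3 + y (F(y) = 3 + ((-2 - 1*4) + y) = 3 + ((-2 - 4) + y) = 3 + (-6 + y) = -3 + y)
l = -8 (l = -3 - 5 = -8)
(12*l)*(-10) = (12*(-8))*(-10) = -96*(-10) = 960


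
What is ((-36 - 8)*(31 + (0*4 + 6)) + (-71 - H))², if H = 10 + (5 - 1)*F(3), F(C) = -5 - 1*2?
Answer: 2825761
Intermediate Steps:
F(C) = -7 (F(C) = -5 - 2 = -7)
H = -18 (H = 10 + (5 - 1)*(-7) = 10 + 4*(-7) = 10 - 28 = -18)
((-36 - 8)*(31 + (0*4 + 6)) + (-71 - H))² = ((-36 - 8)*(31 + (0*4 + 6)) + (-71 - 1*(-18)))² = (-44*(31 + (0 + 6)) + (-71 + 18))² = (-44*(31 + 6) - 53)² = (-44*37 - 53)² = (-1628 - 53)² = (-1681)² = 2825761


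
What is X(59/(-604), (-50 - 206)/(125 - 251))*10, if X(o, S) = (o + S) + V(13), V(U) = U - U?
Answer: 367975/19026 ≈ 19.341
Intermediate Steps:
V(U) = 0
X(o, S) = S + o (X(o, S) = (o + S) + 0 = (S + o) + 0 = S + o)
X(59/(-604), (-50 - 206)/(125 - 251))*10 = ((-50 - 206)/(125 - 251) + 59/(-604))*10 = (-256/(-126) + 59*(-1/604))*10 = (-256*(-1/126) - 59/604)*10 = (128/63 - 59/604)*10 = (73595/38052)*10 = 367975/19026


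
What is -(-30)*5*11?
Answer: 1650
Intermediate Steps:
-(-30)*5*11 = -15*(-10)*11 = 150*11 = 1650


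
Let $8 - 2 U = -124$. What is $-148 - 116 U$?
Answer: $-7804$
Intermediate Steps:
$U = 66$ ($U = 4 - -62 = 4 + 62 = 66$)
$-148 - 116 U = -148 - 7656 = -7804$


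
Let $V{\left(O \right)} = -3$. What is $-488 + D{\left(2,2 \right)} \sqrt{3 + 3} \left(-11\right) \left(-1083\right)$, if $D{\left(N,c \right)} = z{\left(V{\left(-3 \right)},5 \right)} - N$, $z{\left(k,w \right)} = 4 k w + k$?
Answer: $-488 - 774345 \sqrt{6} \approx -1.8972 \cdot 10^{6}$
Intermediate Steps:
$z{\left(k,w \right)} = k + 4 k w$ ($z{\left(k,w \right)} = 4 k w + k = k + 4 k w$)
$D{\left(N,c \right)} = -63 - N$ ($D{\left(N,c \right)} = - 3 \left(1 + 4 \cdot 5\right) - N = - 3 \left(1 + 20\right) - N = \left(-3\right) 21 - N = -63 - N$)
$-488 + D{\left(2,2 \right)} \sqrt{3 + 3} \left(-11\right) \left(-1083\right) = -488 + \left(-63 - 2\right) \sqrt{3 + 3} \left(-11\right) \left(-1083\right) = -488 + \left(-63 - 2\right) \sqrt{6} \left(-11\right) \left(-1083\right) = -488 + - 65 \sqrt{6} \left(-11\right) \left(-1083\right) = -488 + 715 \sqrt{6} \left(-1083\right) = -488 - 774345 \sqrt{6}$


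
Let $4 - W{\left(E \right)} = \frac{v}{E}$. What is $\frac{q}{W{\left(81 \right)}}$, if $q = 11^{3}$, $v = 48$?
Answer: $\frac{35937}{92} \approx 390.62$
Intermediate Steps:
$W{\left(E \right)} = 4 - \frac{48}{E}$
$q = 1331$
$\frac{q}{W{\left(81 \right)}} = \frac{1331}{4 - \frac{48}{81}} = \frac{1331}{4 - \frac{16}{27}} = \frac{1331}{\frac{92}{27}} = 1331 \cdot \frac{27}{92} = \frac{35937}{92}$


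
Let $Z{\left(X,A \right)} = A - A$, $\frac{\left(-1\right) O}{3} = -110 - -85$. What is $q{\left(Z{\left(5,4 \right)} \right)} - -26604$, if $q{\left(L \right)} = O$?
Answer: $26679$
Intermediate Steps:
$O = 75$ ($O = - 3 \left(-110 - -85\right) = - 3 \left(-110 + 85\right) = \left(-3\right) \left(-25\right) = 75$)
$Z{\left(X,A \right)} = 0$
$q{\left(L \right)} = 75$
$q{\left(Z{\left(5,4 \right)} \right)} - -26604 = 75 - -26604 = 75 + 26604 = 26679$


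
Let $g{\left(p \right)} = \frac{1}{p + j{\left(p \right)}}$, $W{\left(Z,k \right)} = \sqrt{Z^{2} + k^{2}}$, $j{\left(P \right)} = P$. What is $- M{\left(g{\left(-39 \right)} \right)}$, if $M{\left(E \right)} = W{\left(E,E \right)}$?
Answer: $- \frac{\sqrt{2}}{78} \approx -0.018131$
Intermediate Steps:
$g{\left(p \right)} = \frac{1}{2 p}$ ($g{\left(p \right)} = \frac{1}{p + p} = \frac{1}{2 p}$)
$M{\left(E \right)} = \sqrt{2} \sqrt{E^{2}}$ ($M{\left(E \right)} = \sqrt{E^{2} + E^{2}} = \sqrt{2 E^{2}} = \sqrt{2} \sqrt{E^{2}}$)
$- M{\left(g{\left(-39 \right)} \right)} = - \sqrt{2} \sqrt{\left(\frac{1}{2 \left(-39\right)}\right)^{2}} = - \sqrt{2} \sqrt{\left(\frac{1}{2} \left(- \frac{1}{39}\right)\right)^{2}} = - \sqrt{2} \sqrt{\left(- \frac{1}{78}\right)^{2}} = - \frac{\sqrt{2}}{78}$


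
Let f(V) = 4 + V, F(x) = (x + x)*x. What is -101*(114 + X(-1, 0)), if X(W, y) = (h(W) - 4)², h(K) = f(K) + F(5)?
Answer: -254015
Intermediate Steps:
F(x) = 2*x² (F(x) = (2*x)*x = 2*x²)
h(K) = 54 + K (h(K) = (4 + K) + 2*5² = (4 + K) + 2*25 = (4 + K) + 50 = 54 + K)
X(W, y) = (50 + W)² (X(W, y) = ((54 + W) - 4)² = (50 + W)²)
-101*(114 + X(-1, 0)) = -101*(114 + (50 - 1)²) = -101*(114 + 49²) = -101*(114 + 2401) = -101*2515 = -254015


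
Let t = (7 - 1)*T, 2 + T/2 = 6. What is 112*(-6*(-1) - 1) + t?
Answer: 608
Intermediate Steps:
T = 8 (T = -4 + 2*6 = -4 + 12 = 8)
t = 48 (t = (7 - 1)*8 = 6*8 = 48)
112*(-6*(-1) - 1) + t = 112*(-6*(-1) - 1) + 48 = 112*(6 - 1) + 48 = 112*5 + 48 = 560 + 48 = 608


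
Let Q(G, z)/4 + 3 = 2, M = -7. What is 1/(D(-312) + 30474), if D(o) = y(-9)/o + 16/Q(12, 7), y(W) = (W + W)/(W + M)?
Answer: 832/25351037 ≈ 3.2819e-5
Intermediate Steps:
Q(G, z) = -4 (Q(G, z) = -12 + 4*2 = -12 + 8 = -4)
y(W) = 2*W/(-7 + W) (y(W) = (W + W)/(W - 7) = (2*W)/(-7 + W) = 2*W/(-7 + W))
D(o) = -4 + 9/(8*o) (D(o) = (2*(-9)/(-7 - 9))/o + 16/(-4) = (2*(-9)/(-16))/o + 16*(-1/4) = (2*(-9)*(-1/16))/o - 4 = 9/(8*o) - 4 = -4 + 9/(8*o))
1/(D(-312) + 30474) = 1/((-4 + (9/8)/(-312)) + 30474) = 1/((-4 + (9/8)*(-1/312)) + 30474) = 1/((-4 - 3/832) + 30474) = 1/(-3331/832 + 30474) = 1/(25351037/832) = 832/25351037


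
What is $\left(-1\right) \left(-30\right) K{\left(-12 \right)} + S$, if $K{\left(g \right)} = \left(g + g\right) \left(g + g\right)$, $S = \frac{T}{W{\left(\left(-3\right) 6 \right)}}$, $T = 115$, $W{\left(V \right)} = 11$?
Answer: $\frac{190195}{11} \approx 17290.0$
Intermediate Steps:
$S = \frac{115}{11} \approx 10.455$
$K{\left(g \right)} = 4 g^{2}$ ($K{\left(g \right)} = 2 g 2 g = 4 g^{2}$)
$\left(-1\right) \left(-30\right) K{\left(-12 \right)} + S = \left(-1\right) \left(-30\right) 4 \left(-12\right)^{2} + \frac{115}{11} = 30 \cdot 4 \cdot 144 + \frac{115}{11} = 30 \cdot 576 + \frac{115}{11} = 17280 + \frac{115}{11} = \frac{190195}{11}$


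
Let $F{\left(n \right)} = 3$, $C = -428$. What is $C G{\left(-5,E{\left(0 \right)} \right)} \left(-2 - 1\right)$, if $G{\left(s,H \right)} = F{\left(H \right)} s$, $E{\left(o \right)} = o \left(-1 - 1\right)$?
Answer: $-19260$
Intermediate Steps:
$E{\left(o \right)} = - 2 o$ ($E{\left(o \right)} = o \left(-2\right) = - 2 o$)
$G{\left(s,H \right)} = 3 s$
$C G{\left(-5,E{\left(0 \right)} \right)} \left(-2 - 1\right) = - 428 \cdot 3 \left(-5\right) \left(-2 - 1\right) = - 428 \left(\left(-15\right) \left(-3\right)\right) = \left(-428\right) 45 = -19260$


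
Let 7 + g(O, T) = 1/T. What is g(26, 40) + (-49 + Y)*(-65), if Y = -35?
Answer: 218121/40 ≈ 5453.0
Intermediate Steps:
g(O, T) = -7 + 1/T
g(26, 40) + (-49 + Y)*(-65) = (-7 + 1/40) + (-49 - 35)*(-65) = (-7 + 1/40) - 84*(-65) = -279/40 + 5460 = 218121/40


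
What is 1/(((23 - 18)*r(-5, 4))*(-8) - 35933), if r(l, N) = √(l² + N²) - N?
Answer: -35773/1279641929 + 40*√41/1279641929 ≈ -2.7755e-5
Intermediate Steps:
r(l, N) = √(N² + l²) - N
1/(((23 - 18)*r(-5, 4))*(-8) - 35933) = 1/(((23 - 18)*(√(4² + (-5)²) - 1*4))*(-8) - 35933) = 1/((5*(√(16 + 25) - 4))*(-8) - 35933) = 1/((5*(√41 - 4))*(-8) - 35933) = 1/((5*(-4 + √41))*(-8) - 35933) = 1/((-20 + 5*√41)*(-8) - 35933) = 1/((160 - 40*√41) - 35933) = 1/(-35773 - 40*√41)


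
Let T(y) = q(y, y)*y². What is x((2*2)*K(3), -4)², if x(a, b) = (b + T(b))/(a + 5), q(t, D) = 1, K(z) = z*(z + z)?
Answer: 144/5929 ≈ 0.024287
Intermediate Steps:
K(z) = 2*z² (K(z) = z*(2*z) = 2*z²)
T(y) = y² (T(y) = 1*y² = y²)
x(a, b) = (b + b²)/(5 + a) (x(a, b) = (b + b²)/(a + 5) = (b + b²)/(5 + a))
x((2*2)*K(3), -4)² = (-4*(1 - 4)/(5 + (2*2)*(2*3²)))² = (-4*(-3)/(5 + 4*(2*9)))² = (-4*(-3)/(5 + 4*18))² = (-4*(-3)/(5 + 72))² = (-4*(-3)/77)² = (-4*1/77*(-3))² = (12/77)² = 144/5929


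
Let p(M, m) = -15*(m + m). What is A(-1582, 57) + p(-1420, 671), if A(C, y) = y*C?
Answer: -110304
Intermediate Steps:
p(M, m) = -30*m
A(C, y) = C*y
A(-1582, 57) + p(-1420, 671) = -1582*57 - 30*671 = -90174 - 20130 = -110304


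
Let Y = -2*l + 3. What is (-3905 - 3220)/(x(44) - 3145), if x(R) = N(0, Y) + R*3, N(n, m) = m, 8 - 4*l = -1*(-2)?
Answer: 7125/3013 ≈ 2.3648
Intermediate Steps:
l = 3/2 (l = 2 - (-1)*(-2)/4 = 2 - ¼*2 = 2 - ½ = 3/2 ≈ 1.5000)
Y = 0 (Y = -2*3/2 + 3 = -3 + 3 = 0)
x(R) = 3*R (x(R) = 0 + R*3 = 0 + 3*R = 3*R)
(-3905 - 3220)/(x(44) - 3145) = (-3905 - 3220)/(3*44 - 3145) = -7125/(132 - 3145) = -7125/(-3013) = -7125*(-1/3013) = 7125/3013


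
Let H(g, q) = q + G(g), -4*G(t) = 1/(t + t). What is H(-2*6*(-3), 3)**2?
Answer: 744769/82944 ≈ 8.9792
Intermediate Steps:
G(t) = -1/(8*t) (G(t) = -1/(4*(t + t)) = -1/(2*t)/4 = -1/(8*t))
H(g, q) = q - 1/(8*g)
H(-2*6*(-3), 3)**2 = (3 - 1/(8*(-2*6*(-3))))**2 = (3 - 1/(8*((-12*(-3)))))**2 = (3 - 1/8/36)**2 = (3 - 1/8*1/36)**2 = (3 - 1/288)**2 = (863/288)**2 = 744769/82944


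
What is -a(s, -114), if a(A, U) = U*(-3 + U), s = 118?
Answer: -13338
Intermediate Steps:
-a(s, -114) = -(-114)*(-3 - 114) = -(-114)*(-117) = -1*13338 = -13338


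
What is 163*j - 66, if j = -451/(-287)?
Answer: 1331/7 ≈ 190.14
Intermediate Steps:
j = 11/7 (j = -451*(-1/287) = 11/7 ≈ 1.5714)
163*j - 66 = 163*(11/7) - 66 = 1793/7 - 66 = 1331/7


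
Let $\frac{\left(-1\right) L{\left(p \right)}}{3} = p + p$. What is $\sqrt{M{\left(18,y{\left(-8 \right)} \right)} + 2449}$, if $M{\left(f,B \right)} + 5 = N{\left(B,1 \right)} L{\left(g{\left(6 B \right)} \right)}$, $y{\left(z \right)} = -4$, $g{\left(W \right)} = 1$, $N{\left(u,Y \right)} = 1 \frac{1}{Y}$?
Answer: $\sqrt{2438} \approx 49.376$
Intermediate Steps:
$N{\left(u,Y \right)} = \frac{1}{Y}$
$L{\left(p \right)} = - 6 p$ ($L{\left(p \right)} = - 3 \left(p + p\right) = - 3 \cdot 2 p = - 6 p$)
$M{\left(f,B \right)} = -11$ ($M{\left(f,B \right)} = -5 + \frac{\left(-6\right) 1}{1} = -5 + 1 \left(-6\right) = -5 - 6 = -11$)
$\sqrt{M{\left(18,y{\left(-8 \right)} \right)} + 2449} = \sqrt{-11 + 2449} = \sqrt{2438}$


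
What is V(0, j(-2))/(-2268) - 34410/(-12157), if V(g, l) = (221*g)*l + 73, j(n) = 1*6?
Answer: 77154419/27572076 ≈ 2.7983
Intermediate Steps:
j(n) = 6
V(g, l) = 73 + 221*g*l (V(g, l) = 221*g*l + 73 = 73 + 221*g*l)
V(0, j(-2))/(-2268) - 34410/(-12157) = (73 + 221*0*6)/(-2268) - 34410/(-12157) = (73 + 0)*(-1/2268) - 34410*(-1/12157) = 73*(-1/2268) + 34410/12157 = -73/2268 + 34410/12157 = 77154419/27572076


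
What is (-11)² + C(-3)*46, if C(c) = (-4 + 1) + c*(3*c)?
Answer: 1225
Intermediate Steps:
C(c) = -3 + 3*c²
(-11)² + C(-3)*46 = (-11)² + (-3 + 3*(-3)²)*46 = 121 + (-3 + 3*9)*46 = 121 + (-3 + 27)*46 = 121 + 24*46 = 121 + 1104 = 1225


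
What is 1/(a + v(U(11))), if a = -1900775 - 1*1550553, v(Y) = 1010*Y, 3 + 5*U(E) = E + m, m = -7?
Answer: -1/3451126 ≈ -2.8976e-7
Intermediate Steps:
U(E) = -2 + E/5 (U(E) = -3/5 + (E - 7)/5 = -3/5 + (-7 + E)/5 = -3/5 + (-7/5 + E/5) = -2 + E/5)
a = -3451328 (a = -1900775 - 1550553 = -3451328)
1/(a + v(U(11))) = 1/(-3451328 + 1010*(-2 + (1/5)*11)) = 1/(-3451328 + 1010*(-2 + 11/5)) = 1/(-3451328 + 1010*(1/5)) = 1/(-3451328 + 202) = 1/(-3451126) = -1/3451126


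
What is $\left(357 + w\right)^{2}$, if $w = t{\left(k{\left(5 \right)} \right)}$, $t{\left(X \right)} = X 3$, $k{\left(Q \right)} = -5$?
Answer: $116964$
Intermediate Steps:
$t{\left(X \right)} = 3 X$
$w = -15$ ($w = 3 \left(-5\right) = -15$)
$\left(357 + w\right)^{2} = \left(357 - 15\right)^{2} = 342^{2} = 116964$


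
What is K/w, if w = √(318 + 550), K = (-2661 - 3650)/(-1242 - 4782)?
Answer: 6311*√217/2614416 ≈ 0.035559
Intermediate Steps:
K = 6311/6024 (K = -6311/(-6024) = -6311*(-1/6024) = 6311/6024 ≈ 1.0476)
w = 2*√217 (w = √868 = 2*√217 ≈ 29.462)
K/w = 6311/(6024*((2*√217))) = 6311*(√217/434)/6024 = 6311*√217/2614416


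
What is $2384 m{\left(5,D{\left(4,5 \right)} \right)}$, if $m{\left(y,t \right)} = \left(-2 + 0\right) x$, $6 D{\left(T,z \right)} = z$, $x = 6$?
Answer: $-28608$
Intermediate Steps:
$D{\left(T,z \right)} = \frac{z}{6}$
$m{\left(y,t \right)} = -12$ ($m{\left(y,t \right)} = \left(-2 + 0\right) 6 = \left(-2\right) 6 = -12$)
$2384 m{\left(5,D{\left(4,5 \right)} \right)} = 2384 \left(-12\right) = -28608$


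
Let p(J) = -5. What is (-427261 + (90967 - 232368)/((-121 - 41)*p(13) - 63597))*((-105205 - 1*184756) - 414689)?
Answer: 18903148775977900/62787 ≈ 3.0107e+11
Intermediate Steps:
(-427261 + (90967 - 232368)/((-121 - 41)*p(13) - 63597))*((-105205 - 1*184756) - 414689) = (-427261 + (90967 - 232368)/((-121 - 41)*(-5) - 63597))*((-105205 - 1*184756) - 414689) = (-427261 - 141401/(-162*(-5) - 63597))*((-105205 - 184756) - 414689) = (-427261 - 141401/(810 - 63597))*(-289961 - 414689) = (-427261 - 141401/(-62787))*(-704650) = (-427261 - 141401*(-1/62787))*(-704650) = (-427261 + 141401/62787)*(-704650) = -26826295006/62787*(-704650) = 18903148775977900/62787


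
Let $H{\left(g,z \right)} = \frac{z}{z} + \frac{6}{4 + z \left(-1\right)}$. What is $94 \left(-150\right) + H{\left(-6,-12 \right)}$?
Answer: $- \frac{112789}{8} \approx -14099.0$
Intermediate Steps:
$H{\left(g,z \right)} = 1 + \frac{6}{4 - z}$
$94 \left(-150\right) + H{\left(-6,-12 \right)} = 94 \left(-150\right) + \frac{-10 - 12}{-4 - 12} = -14100 + \frac{1}{-16} \left(-22\right) = -14100 - - \frac{11}{8} = -14100 + \frac{11}{8} = - \frac{112789}{8}$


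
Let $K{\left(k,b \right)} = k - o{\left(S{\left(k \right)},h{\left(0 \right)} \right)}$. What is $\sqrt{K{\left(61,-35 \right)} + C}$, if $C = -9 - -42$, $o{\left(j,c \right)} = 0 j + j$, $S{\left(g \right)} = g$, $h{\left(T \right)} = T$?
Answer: $\sqrt{33} \approx 5.7446$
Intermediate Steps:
$o{\left(j,c \right)} = j$ ($o{\left(j,c \right)} = 0 + j = j$)
$C = 33$ ($C = -9 + 42 = 33$)
$K{\left(k,b \right)} = 0$ ($K{\left(k,b \right)} = k - k = 0$)
$\sqrt{K{\left(61,-35 \right)} + C} = \sqrt{0 + 33} = \sqrt{33}$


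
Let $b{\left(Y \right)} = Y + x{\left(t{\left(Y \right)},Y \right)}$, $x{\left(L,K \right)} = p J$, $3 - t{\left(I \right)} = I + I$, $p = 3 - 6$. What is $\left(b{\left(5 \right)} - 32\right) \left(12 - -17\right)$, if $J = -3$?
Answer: $-522$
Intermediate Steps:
$p = -3$ ($p = 3 - 6 = -3$)
$t{\left(I \right)} = 3 - 2 I$ ($t{\left(I \right)} = 3 - \left(I + I\right) = 3 - 2 I$)
$x{\left(L,K \right)} = 9$ ($x{\left(L,K \right)} = \left(-3\right) \left(-3\right) = 9$)
$b{\left(Y \right)} = 9 + Y$ ($b{\left(Y \right)} = Y + 9 = 9 + Y$)
$\left(b{\left(5 \right)} - 32\right) \left(12 - -17\right) = \left(\left(9 + 5\right) - 32\right) \left(12 - -17\right) = \left(14 - 32\right) \left(12 + 17\right) = \left(-18\right) 29 = -522$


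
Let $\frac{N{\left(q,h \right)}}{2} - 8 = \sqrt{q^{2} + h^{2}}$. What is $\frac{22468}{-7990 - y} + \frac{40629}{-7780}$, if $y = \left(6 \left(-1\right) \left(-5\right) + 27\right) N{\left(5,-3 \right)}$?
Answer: $- \frac{237889800527}{30654654860} + \frac{640338 \sqrt{34}}{19700935} \approx -7.5708$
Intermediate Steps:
$N{\left(q,h \right)} = 16 + 2 \sqrt{h^{2} + q^{2}}$ ($N{\left(q,h \right)} = 16 + 2 \sqrt{q^{2} + h^{2}} = 16 + 2 \sqrt{h^{2} + q^{2}}$)
$y = 912 + 114 \sqrt{34}$ ($y = \left(6 \left(-1\right) \left(-5\right) + 27\right) \left(16 + 2 \sqrt{\left(-3\right)^{2} + 5^{2}}\right) = \left(\left(-6\right) \left(-5\right) + 27\right) \left(16 + 2 \sqrt{9 + 25}\right) = \left(30 + 27\right) \left(16 + 2 \sqrt{34}\right) = 57 \left(16 + 2 \sqrt{34}\right) = 912 + 114 \sqrt{34} \approx 1576.7$)
$\frac{22468}{-7990 - y} + \frac{40629}{-7780} = \frac{22468}{-7990 - \left(912 + 114 \sqrt{34}\right)} + \frac{40629}{-7780} = \frac{22468}{-7990 - \left(912 + 114 \sqrt{34}\right)} + 40629 \left(- \frac{1}{7780}\right) = \frac{22468}{-8902 - 114 \sqrt{34}} - \frac{40629}{7780} = - \frac{40629}{7780} + \frac{22468}{-8902 - 114 \sqrt{34}}$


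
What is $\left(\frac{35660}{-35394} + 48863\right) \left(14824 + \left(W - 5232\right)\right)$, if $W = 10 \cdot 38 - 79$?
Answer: $\frac{8554582767133}{17697} \approx 4.8339 \cdot 10^{8}$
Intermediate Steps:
$W = 301$ ($W = 380 - 79 = 301$)
$\left(\frac{35660}{-35394} + 48863\right) \left(14824 + \left(W - 5232\right)\right) = \left(\frac{35660}{-35394} + 48863\right) \left(14824 + \left(301 - 5232\right)\right) = \left(35660 \left(- \frac{1}{35394}\right) + 48863\right) \left(14824 - 4931\right) = \left(- \frac{17830}{17697} + 48863\right) 9893 = \frac{864710681}{17697} \cdot 9893 = \frac{8554582767133}{17697}$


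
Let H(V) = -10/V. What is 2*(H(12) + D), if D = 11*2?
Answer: 127/3 ≈ 42.333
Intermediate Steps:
D = 22
2*(H(12) + D) = 2*(-10/12 + 22) = 2*(-10*1/12 + 22) = 2*(-5/6 + 22) = 2*(127/6) = 127/3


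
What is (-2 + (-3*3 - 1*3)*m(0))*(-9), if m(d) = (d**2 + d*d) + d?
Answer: 18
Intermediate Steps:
m(d) = d + 2*d**2 (m(d) = (d**2 + d**2) + d = 2*d**2 + d = d + 2*d**2)
(-2 + (-3*3 - 1*3)*m(0))*(-9) = (-2 + (-3*3 - 1*3)*(0*(1 + 2*0)))*(-9) = (-2 + (-9 - 3)*(0*(1 + 0)))*(-9) = (-2 - 0)*(-9) = (-2 - 12*0)*(-9) = (-2 + 0)*(-9) = -2*(-9) = 18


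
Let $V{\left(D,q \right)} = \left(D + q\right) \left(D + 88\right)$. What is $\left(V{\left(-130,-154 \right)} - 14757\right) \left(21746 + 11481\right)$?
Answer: $-93999183$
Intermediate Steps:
$V{\left(D,q \right)} = \left(88 + D\right) \left(D + q\right)$ ($V{\left(D,q \right)} = \left(D + q\right) \left(88 + D\right) = \left(88 + D\right) \left(D + q\right)$)
$\left(V{\left(-130,-154 \right)} - 14757\right) \left(21746 + 11481\right) = \left(\left(\left(-130\right)^{2} + 88 \left(-130\right) + 88 \left(-154\right) - -20020\right) - 14757\right) \left(21746 + 11481\right) = \left(\left(16900 - 11440 - 13552 + 20020\right) - 14757\right) 33227 = \left(11928 - 14757\right) 33227 = \left(-2829\right) 33227 = -93999183$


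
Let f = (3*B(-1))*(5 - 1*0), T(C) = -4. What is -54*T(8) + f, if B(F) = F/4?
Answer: 849/4 ≈ 212.25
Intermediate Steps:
B(F) = F/4 (B(F) = F*(¼) = F/4)
f = -15/4 (f = (3*((¼)*(-1)))*(5 - 1*0) = (3*(-¼))*(5 + 0) = -¾*5 = -15/4 ≈ -3.7500)
-54*T(8) + f = -54*(-4) - 15/4 = 216 - 15/4 = 849/4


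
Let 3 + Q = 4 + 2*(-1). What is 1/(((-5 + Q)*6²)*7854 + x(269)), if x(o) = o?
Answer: -1/1696195 ≈ -5.8955e-7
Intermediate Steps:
Q = -1 (Q = -3 + (4 + 2*(-1)) = -3 + (4 - 2) = -3 + 2 = -1)
1/(((-5 + Q)*6²)*7854 + x(269)) = 1/(((-5 - 1)*6²)*7854 + 269) = 1/(-6*36*7854 + 269) = 1/(-216*7854 + 269) = 1/(-1696464 + 269) = 1/(-1696195) = -1/1696195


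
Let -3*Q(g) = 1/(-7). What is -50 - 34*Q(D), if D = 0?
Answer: -1084/21 ≈ -51.619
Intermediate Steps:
Q(g) = 1/21 (Q(g) = -⅓/(-7) = -⅓*(-⅐) = 1/21)
-50 - 34*Q(D) = -50 - 34*1/21 = -50 - 34/21 = -1084/21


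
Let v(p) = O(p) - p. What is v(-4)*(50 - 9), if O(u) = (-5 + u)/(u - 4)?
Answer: 1681/8 ≈ 210.13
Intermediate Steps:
O(u) = (-5 + u)/(-4 + u)
v(p) = -p + (-5 + p)/(-4 + p) (v(p) = (-5 + p)/(-4 + p) - p = -p + (-5 + p)/(-4 + p))
v(-4)*(50 - 9) = ((-5 - 4 - 1*(-4)*(-4 - 4))/(-4 - 4))*(50 - 9) = ((-5 - 4 - 1*(-4)*(-8))/(-8))*41 = -(-5 - 4 - 32)/8*41 = -⅛*(-41)*41 = (41/8)*41 = 1681/8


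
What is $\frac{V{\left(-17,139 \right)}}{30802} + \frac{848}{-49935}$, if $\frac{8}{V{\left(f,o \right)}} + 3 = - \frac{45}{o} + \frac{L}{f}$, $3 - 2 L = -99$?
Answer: $- \frac{1278616228}{75110445985} \approx -0.017023$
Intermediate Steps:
$L = 51$ ($L = \frac{3}{2} - - \frac{99}{2} = \frac{3}{2} + \frac{99}{2} = 51$)
$V{\left(f,o \right)} = \frac{8}{-3 - \frac{45}{o} + \frac{51}{f}}$ ($V{\left(f,o \right)} = \frac{8}{-3 - \left(- \frac{51}{f} + \frac{45}{o}\right)} = \frac{8}{-3 - \frac{45}{o} + \frac{51}{f}}$)
$\frac{V{\left(-17,139 \right)}}{30802} + \frac{848}{-49935} = \frac{\left(-8\right) \left(-17\right) 139 \frac{1}{\left(-51\right) 139 + 45 \left(-17\right) + 3 \left(-17\right) 139}}{30802} + \frac{848}{-49935} = \left(-8\right) \left(-17\right) 139 \frac{1}{-7089 - 765 - 7089} \cdot \frac{1}{30802} + 848 \left(- \frac{1}{49935}\right) = \left(-8\right) \left(-17\right) 139 \frac{1}{-14943} \cdot \frac{1}{30802} - \frac{848}{49935} = \left(-8\right) \left(-17\right) 139 \left(- \frac{1}{14943}\right) \frac{1}{30802} - \frac{848}{49935} = \left(- \frac{1112}{879}\right) \frac{1}{30802} - \frac{848}{49935} = - \frac{556}{13537479} - \frac{848}{49935} = - \frac{1278616228}{75110445985}$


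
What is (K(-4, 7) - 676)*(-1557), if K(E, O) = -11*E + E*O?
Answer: 1027620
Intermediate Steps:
(K(-4, 7) - 676)*(-1557) = (-4*(-11 + 7) - 676)*(-1557) = (-4*(-4) - 676)*(-1557) = (16 - 676)*(-1557) = -660*(-1557) = 1027620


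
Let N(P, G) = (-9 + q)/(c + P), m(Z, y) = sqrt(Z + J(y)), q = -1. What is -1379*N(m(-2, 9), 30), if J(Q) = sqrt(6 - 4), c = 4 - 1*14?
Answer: -13790/(10 - I*sqrt(2 - sqrt(2))) ≈ -1371.0 - 104.93*I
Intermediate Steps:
c = -10 (c = 4 - 14 = -10)
J(Q) = sqrt(2)
m(Z, y) = sqrt(Z + sqrt(2))
N(P, G) = -10/(-10 + P) (N(P, G) = (-9 - 1)/(-10 + P) = -10/(-10 + P))
-1379*N(m(-2, 9), 30) = -(-13790)/(-10 + sqrt(-2 + sqrt(2))) = 13790/(-10 + sqrt(-2 + sqrt(2)))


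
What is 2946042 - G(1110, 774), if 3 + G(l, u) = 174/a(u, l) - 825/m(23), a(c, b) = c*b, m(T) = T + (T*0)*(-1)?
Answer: 9702534352733/3293370 ≈ 2.9461e+6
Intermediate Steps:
m(T) = T (m(T) = T + 0*(-1) = T + 0 = T)
a(c, b) = b*c
G(l, u) = -894/23 + 174/(l*u) (G(l, u) = -3 + (174/((l*u)) - 825/23) = -3 + (174*(1/(l*u)) - 825*1/23) = -3 + (174/(l*u) - 825/23) = -3 + (-825/23 + 174/(l*u)) = -894/23 + 174/(l*u))
2946042 - G(1110, 774) = 2946042 - (-894/23 + 174/(1110*774)) = 2946042 - (-894/23 + 174*(1/1110)*(1/774)) = 2946042 - (-894/23 + 29/143190) = 2946042 - 1*(-128011193/3293370) = 2946042 + 128011193/3293370 = 9702534352733/3293370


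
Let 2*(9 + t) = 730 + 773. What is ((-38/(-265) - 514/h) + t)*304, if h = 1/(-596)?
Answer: 24738899992/265 ≈ 9.3354e+7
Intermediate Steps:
h = -1/596 ≈ -0.0016779
t = 1485/2 (t = -9 + (730 + 773)/2 = -9 + (1/2)*1503 = -9 + 1503/2 = 1485/2 ≈ 742.50)
((-38/(-265) - 514/h) + t)*304 = ((-38/(-265) - 514/(-1/596)) + 1485/2)*304 = ((-38*(-1/265) - 514*(-596)) + 1485/2)*304 = ((38/265 + 306344) + 1485/2)*304 = (81181198/265 + 1485/2)*304 = (162755921/530)*304 = 24738899992/265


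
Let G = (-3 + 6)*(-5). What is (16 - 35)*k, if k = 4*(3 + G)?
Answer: 912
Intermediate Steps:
G = -15 (G = 3*(-5) = -15)
k = -48 (k = 4*(3 - 15) = 4*(-12) = -48)
(16 - 35)*k = (16 - 35)*(-48) = -19*(-48) = 912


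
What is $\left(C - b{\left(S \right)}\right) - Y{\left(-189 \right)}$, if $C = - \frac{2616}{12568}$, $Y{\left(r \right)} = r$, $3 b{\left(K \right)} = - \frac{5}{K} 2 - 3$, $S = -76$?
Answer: $\frac{33982727}{179094} \approx 189.75$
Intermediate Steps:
$b{\left(K \right)} = -1 - \frac{10}{3 K}$ ($b{\left(K \right)} = \frac{- \frac{5}{K} 2 - 3}{3} = \frac{- \frac{10}{K} - 3}{3} = \frac{-3 - \frac{10}{K}}{3} = -1 - \frac{10}{3 K}$)
$C = - \frac{327}{1571}$ ($C = \left(-2616\right) \frac{1}{12568} = - \frac{327}{1571} \approx -0.20815$)
$\left(C - b{\left(S \right)}\right) - Y{\left(-189 \right)} = \left(- \frac{327}{1571} - \frac{- \frac{10}{3} - -76}{-76}\right) - -189 = \left(- \frac{327}{1571} - - \frac{- \frac{10}{3} + 76}{76}\right) + 189 = \left(- \frac{327}{1571} - \left(- \frac{1}{76}\right) \frac{218}{3}\right) + 189 = \left(- \frac{327}{1571} - - \frac{109}{114}\right) + 189 = \left(- \frac{327}{1571} + \frac{109}{114}\right) + 189 = \frac{133961}{179094} + 189 = \frac{33982727}{179094}$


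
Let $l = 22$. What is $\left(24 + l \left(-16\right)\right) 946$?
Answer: $-310288$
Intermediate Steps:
$\left(24 + l \left(-16\right)\right) 946 = \left(24 + 22 \left(-16\right)\right) 946 = \left(24 - 352\right) 946 = \left(-328\right) 946 = -310288$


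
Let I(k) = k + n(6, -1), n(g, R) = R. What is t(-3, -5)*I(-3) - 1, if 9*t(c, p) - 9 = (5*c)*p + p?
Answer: -325/9 ≈ -36.111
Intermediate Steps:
t(c, p) = 1 + p/9 + 5*c*p/9 (t(c, p) = 1 + ((5*c)*p + p)/9 = 1 + (5*c*p + p)/9 = 1 + (p + 5*c*p)/9 = 1 + (p/9 + 5*c*p/9) = 1 + p/9 + 5*c*p/9)
I(k) = -1 + k (I(k) = k - 1 = -1 + k)
t(-3, -5)*I(-3) - 1 = (1 + (⅑)*(-5) + (5/9)*(-3)*(-5))*(-1 - 3) - 1 = (1 - 5/9 + 25/3)*(-4) - 1 = (79/9)*(-4) - 1 = -316/9 - 1 = -325/9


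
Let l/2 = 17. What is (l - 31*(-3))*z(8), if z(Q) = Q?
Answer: 1016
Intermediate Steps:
l = 34 (l = 2*17 = 34)
(l - 31*(-3))*z(8) = (34 - 31*(-3))*8 = (34 + 93)*8 = 127*8 = 1016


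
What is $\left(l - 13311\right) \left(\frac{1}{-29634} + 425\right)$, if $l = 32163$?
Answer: $\frac{39571758758}{4939} \approx 8.0121 \cdot 10^{6}$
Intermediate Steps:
$\left(l - 13311\right) \left(\frac{1}{-29634} + 425\right) = \left(32163 - 13311\right) \left(\frac{1}{-29634} + 425\right) = 18852 \left(- \frac{1}{29634} + 425\right) = 18852 \cdot \frac{12594449}{29634} = \frac{39571758758}{4939}$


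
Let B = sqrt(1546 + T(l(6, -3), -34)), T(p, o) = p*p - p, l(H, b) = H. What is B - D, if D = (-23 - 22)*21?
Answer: 945 + 2*sqrt(394) ≈ 984.70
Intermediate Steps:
T(p, o) = p**2 - p
D = -945 (D = -45*21 = -945)
B = 2*sqrt(394) (B = sqrt(1546 + 6*(-1 + 6)) = sqrt(1546 + 6*5) = sqrt(1546 + 30) = sqrt(1576) = 2*sqrt(394) ≈ 39.699)
B - D = 2*sqrt(394) - 1*(-945) = 2*sqrt(394) + 945 = 945 + 2*sqrt(394)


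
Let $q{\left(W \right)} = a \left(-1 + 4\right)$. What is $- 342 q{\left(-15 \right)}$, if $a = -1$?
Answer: $1026$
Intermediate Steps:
$q{\left(W \right)} = -3$ ($q{\left(W \right)} = - (-1 + 4) = \left(-1\right) 3 = -3$)
$- 342 q{\left(-15 \right)} = \left(-342\right) \left(-3\right) = 1026$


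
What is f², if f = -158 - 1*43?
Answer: 40401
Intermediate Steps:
f = -201 (f = -158 - 43 = -201)
f² = (-201)² = 40401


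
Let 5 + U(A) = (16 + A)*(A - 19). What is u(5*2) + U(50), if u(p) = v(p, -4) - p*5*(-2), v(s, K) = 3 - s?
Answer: 2134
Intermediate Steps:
u(p) = 3 + 9*p (u(p) = (3 - p) - p*5*(-2) = (3 - p) - 5*p*(-2) = (3 - p) - (-10)*p = (3 - p) + 10*p = 3 + 9*p)
U(A) = -5 + (-19 + A)*(16 + A) (U(A) = -5 + (16 + A)*(A - 19) = -5 + (16 + A)*(-19 + A) = -5 + (-19 + A)*(16 + A))
u(5*2) + U(50) = (3 + 9*(5*2)) + (-309 + 50² - 3*50) = (3 + 9*10) + (-309 + 2500 - 150) = (3 + 90) + 2041 = 93 + 2041 = 2134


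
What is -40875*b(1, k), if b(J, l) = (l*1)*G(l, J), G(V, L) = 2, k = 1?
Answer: -81750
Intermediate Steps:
b(J, l) = 2*l (b(J, l) = (l*1)*2 = l*2 = 2*l)
-40875*b(1, k) = -81750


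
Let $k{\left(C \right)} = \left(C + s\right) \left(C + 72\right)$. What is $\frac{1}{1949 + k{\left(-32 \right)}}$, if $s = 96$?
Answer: $\frac{1}{4509} \approx 0.00022178$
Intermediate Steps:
$k{\left(C \right)} = \left(72 + C\right) \left(96 + C\right)$ ($k{\left(C \right)} = \left(C + 96\right) \left(C + 72\right) = \left(96 + C\right) \left(72 + C\right) = \left(72 + C\right) \left(96 + C\right)$)
$\frac{1}{1949 + k{\left(-32 \right)}} = \frac{1}{1949 + \left(6912 + \left(-32\right)^{2} + 168 \left(-32\right)\right)} = \frac{1}{1949 + \left(6912 + 1024 - 5376\right)} = \frac{1}{1949 + 2560} = \frac{1}{4509}$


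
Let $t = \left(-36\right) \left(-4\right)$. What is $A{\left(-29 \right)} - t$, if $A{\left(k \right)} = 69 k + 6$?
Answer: $-2139$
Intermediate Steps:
$t = 144$
$A{\left(k \right)} = 6 + 69 k$
$A{\left(-29 \right)} - t = \left(6 + 69 \left(-29\right)\right) - 144 = \left(6 - 2001\right) - 144 = -1995 - 144 = -2139$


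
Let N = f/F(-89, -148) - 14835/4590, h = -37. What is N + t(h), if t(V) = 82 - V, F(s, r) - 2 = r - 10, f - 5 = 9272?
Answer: 447923/7956 ≈ 56.300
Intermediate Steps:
f = 9277 (f = 5 + 9272 = 9277)
F(s, r) = -8 + r (F(s, r) = 2 + (r - 10) = 2 + (-10 + r) = -8 + r)
N = -498841/7956 (N = 9277/(-8 - 148) - 14835/4590 = 9277/(-156) - 14835*1/4590 = 9277*(-1/156) - 989/306 = -9277/156 - 989/306 = -498841/7956 ≈ -62.700)
N + t(h) = -498841/7956 + (82 - 1*(-37)) = -498841/7956 + (82 + 37) = -498841/7956 + 119 = 447923/7956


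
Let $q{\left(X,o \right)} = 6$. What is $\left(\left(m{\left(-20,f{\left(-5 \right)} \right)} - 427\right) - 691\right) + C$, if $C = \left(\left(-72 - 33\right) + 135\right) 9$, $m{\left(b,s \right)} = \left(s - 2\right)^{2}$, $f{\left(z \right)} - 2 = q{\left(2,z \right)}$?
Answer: $-812$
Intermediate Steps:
$f{\left(z \right)} = 8$ ($f{\left(z \right)} = 2 + 6 = 8$)
$m{\left(b,s \right)} = \left(-2 + s\right)^{2}$
$C = 270$ ($C = \left(-105 + 135\right) 9 = 30 \cdot 9 = 270$)
$\left(\left(m{\left(-20,f{\left(-5 \right)} \right)} - 427\right) - 691\right) + C = \left(\left(\left(-2 + 8\right)^{2} - 427\right) - 691\right) + 270 = \left(\left(6^{2} - 427\right) - 691\right) + 270 = \left(\left(36 - 427\right) - 691\right) + 270 = \left(-391 - 691\right) + 270 = -1082 + 270 = -812$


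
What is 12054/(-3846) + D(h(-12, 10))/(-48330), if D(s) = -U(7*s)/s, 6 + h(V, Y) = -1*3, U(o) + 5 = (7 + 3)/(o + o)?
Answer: -5505264287/1756539351 ≈ -3.1342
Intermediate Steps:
U(o) = -5 + 5/o (U(o) = -5 + (7 + 3)/(o + o) = -5 + 10/((2*o)) = -5 + 10*(1/(2*o)) = -5 + 5/o)
h(V, Y) = -9 (h(V, Y) = -6 - 1*3 = -6 - 3 = -9)
D(s) = -(-5 + 5/(7*s))/s (D(s) = -(-5 + 5/((7*s)))/s = -(-5 + 5*(1/(7*s)))/s = -(-5 + 5/(7*s))/s)
12054/(-3846) + D(h(-12, 10))/(-48330) = 12054/(-3846) + ((5/7)*(-1 + 7*(-9))/(-9)²)/(-48330) = 12054*(-1/3846) + ((5/7)*(1/81)*(-1 - 63))*(-1/48330) = -2009/641 + ((5/7)*(1/81)*(-64))*(-1/48330) = -2009/641 - 320/567*(-1/48330) = -2009/641 + 32/2740311 = -5505264287/1756539351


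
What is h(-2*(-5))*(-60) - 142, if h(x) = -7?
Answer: 278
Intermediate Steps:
h(-2*(-5))*(-60) - 142 = -7*(-60) - 142 = 420 - 142 = 278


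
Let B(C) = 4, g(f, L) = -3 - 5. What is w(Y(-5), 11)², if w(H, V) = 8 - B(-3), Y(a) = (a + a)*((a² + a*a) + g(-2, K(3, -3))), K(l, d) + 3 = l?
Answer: 16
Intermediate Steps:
K(l, d) = -3 + l
g(f, L) = -8
Y(a) = 2*a*(-8 + 2*a²) (Y(a) = (a + a)*((a² + a*a) - 8) = (2*a)*((a² + a²) - 8) = (2*a)*(2*a² - 8) = (2*a)*(-8 + 2*a²) = 2*a*(-8 + 2*a²))
w(H, V) = 4 (w(H, V) = 8 - 1*4 = 8 - 4 = 4)
w(Y(-5), 11)² = 4² = 16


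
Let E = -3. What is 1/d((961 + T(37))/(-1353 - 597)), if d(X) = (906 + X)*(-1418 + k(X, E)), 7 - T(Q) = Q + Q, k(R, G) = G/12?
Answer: -1300/1669569573 ≈ -7.7864e-7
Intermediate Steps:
k(R, G) = G/12 (k(R, G) = G*(1/12) = G/12)
T(Q) = 7 - 2*Q (T(Q) = 7 - (Q + Q) = 7 - 2*Q)
d(X) = -2569869/2 - 5673*X/4 (d(X) = (906 + X)*(-1418 + (1/12)*(-3)) = (906 + X)*(-1418 - ¼) = (906 + X)*(-5673/4) = -2569869/2 - 5673*X/4)
1/d((961 + T(37))/(-1353 - 597)) = 1/(-2569869/2 - 5673*(961 + (7 - 2*37))/(4*(-1353 - 597))) = 1/(-2569869/2 - 5673*(961 + (7 - 74))/(4*(-1950))) = 1/(-2569869/2 - 5673*(961 - 67)*(-1)/(4*1950)) = 1/(-2569869/2 - 2535831*(-1)/(2*1950)) = 1/(-2569869/2 - 5673/4*(-149/325)) = 1/(-2569869/2 + 845277/1300) = 1/(-1669569573/1300) = -1300/1669569573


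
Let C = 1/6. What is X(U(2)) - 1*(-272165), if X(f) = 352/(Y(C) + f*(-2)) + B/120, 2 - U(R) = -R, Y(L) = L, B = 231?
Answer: 511589339/1880 ≈ 2.7212e+5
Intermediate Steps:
C = ⅙ ≈ 0.16667
U(R) = 2 + R (U(R) = 2 - (-1)*R = 2 + R)
X(f) = 77/40 + 352/(⅙ - 2*f) (X(f) = 352/(⅙ + f*(-2)) + 231/120 = 352/(⅙ - 2*f) + 231*(1/120) = 352/(⅙ - 2*f) + 77/40 = 77/40 + 352/(⅙ - 2*f))
X(U(2)) - 1*(-272165) = 11*(-7687 + 84*(2 + 2))/(40*(-1 + 12*(2 + 2))) - 1*(-272165) = 11*(-7687 + 84*4)/(40*(-1 + 12*4)) + 272165 = 11*(-7687 + 336)/(40*(-1 + 48)) + 272165 = (11/40)*(-7351)/47 + 272165 = (11/40)*(1/47)*(-7351) + 272165 = -80861/1880 + 272165 = 511589339/1880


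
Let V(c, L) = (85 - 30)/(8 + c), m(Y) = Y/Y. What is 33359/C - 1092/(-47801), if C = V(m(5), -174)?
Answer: 1103954007/202235 ≈ 5458.8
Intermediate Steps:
m(Y) = 1
V(c, L) = 55/(8 + c)
C = 55/9 (C = 55/(8 + 1) = 55/9 ≈ 6.1111)
33359/C - 1092/(-47801) = 33359/(55/9) - 1092/(-47801) = 33359*(9/55) - 1092*(-1/47801) = 300231/55 + 84/3677 = 1103954007/202235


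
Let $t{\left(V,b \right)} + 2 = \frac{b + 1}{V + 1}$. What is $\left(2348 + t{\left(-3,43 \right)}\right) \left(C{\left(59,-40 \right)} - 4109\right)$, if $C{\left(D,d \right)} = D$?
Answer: $-9412200$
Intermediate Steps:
$t{\left(V,b \right)} = -2 + \frac{1 + b}{1 + V}$ ($t{\left(V,b \right)} = -2 + \frac{b + 1}{V + 1} = -2 + \frac{1 + b}{1 + V}$)
$\left(2348 + t{\left(-3,43 \right)}\right) \left(C{\left(59,-40 \right)} - 4109\right) = \left(2348 + \frac{-1 + 43 - -6}{1 - 3}\right) \left(59 - 4109\right) = \left(2348 + \frac{-1 + 43 + 6}{-2}\right) \left(-4050\right) = \left(2348 - 24\right) \left(-4050\right) = 2324 \left(-4050\right) = -9412200$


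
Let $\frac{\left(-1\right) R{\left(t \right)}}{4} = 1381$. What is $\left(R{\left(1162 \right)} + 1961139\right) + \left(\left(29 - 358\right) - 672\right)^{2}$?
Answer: $2957616$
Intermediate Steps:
$R{\left(t \right)} = -5524$ ($R{\left(t \right)} = \left(-4\right) 1381 = -5524$)
$\left(R{\left(1162 \right)} + 1961139\right) + \left(\left(29 - 358\right) - 672\right)^{2} = \left(-5524 + 1961139\right) + \left(\left(29 - 358\right) - 672\right)^{2} = 1955615 + \left(\left(29 - 358\right) - 672\right)^{2} = 1955615 + \left(-329 - 672\right)^{2} = 1955615 + \left(-1001\right)^{2} = 1955615 + 1002001 = 2957616$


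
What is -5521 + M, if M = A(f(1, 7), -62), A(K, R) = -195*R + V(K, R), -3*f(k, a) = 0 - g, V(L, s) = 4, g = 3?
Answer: 6573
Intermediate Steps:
f(k, a) = 1 (f(k, a) = -(0 - 1*3)/3 = -(0 - 3)/3 = -1/3*(-3) = 1)
A(K, R) = 4 - 195*R (A(K, R) = -195*R + 4 = 4 - 195*R)
M = 12094 (M = 4 - 195*(-62) = 4 + 12090 = 12094)
-5521 + M = -5521 + 12094 = 6573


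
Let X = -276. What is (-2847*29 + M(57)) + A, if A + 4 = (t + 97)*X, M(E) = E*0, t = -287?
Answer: -30127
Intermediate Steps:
M(E) = 0
A = 52436 (A = -4 + (-287 + 97)*(-276) = -4 - 190*(-276) = -4 + 52440 = 52436)
(-2847*29 + M(57)) + A = (-2847*29 + 0) + 52436 = (-82563 + 0) + 52436 = -82563 + 52436 = -30127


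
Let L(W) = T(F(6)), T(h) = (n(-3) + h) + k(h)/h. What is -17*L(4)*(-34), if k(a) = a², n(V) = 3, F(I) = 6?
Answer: 8670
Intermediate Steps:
T(h) = 3 + 2*h (T(h) = (3 + h) + h²/h = (3 + h) + h = 3 + 2*h)
L(W) = 15 (L(W) = 3 + 2*6 = 3 + 12 = 15)
-17*L(4)*(-34) = -17*15*(-34) = -255*(-34) = 8670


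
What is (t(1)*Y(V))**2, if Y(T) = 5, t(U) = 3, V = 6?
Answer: 225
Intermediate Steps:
(t(1)*Y(V))**2 = (3*5)**2 = 15**2 = 225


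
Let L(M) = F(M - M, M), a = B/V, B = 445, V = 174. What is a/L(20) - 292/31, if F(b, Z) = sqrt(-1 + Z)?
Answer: -292/31 + 445*sqrt(19)/3306 ≈ -8.8326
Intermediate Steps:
a = 445/174 ≈ 2.5575
L(M) = sqrt(-1 + M)
a/L(20) - 292/31 = 445/(174*(sqrt(-1 + 20))) - 292/31 = 445/(174*(sqrt(19))) - 292*1/31 = 445*(sqrt(19)/19)/174 - 292/31 = 445*sqrt(19)/3306 - 292/31 = -292/31 + 445*sqrt(19)/3306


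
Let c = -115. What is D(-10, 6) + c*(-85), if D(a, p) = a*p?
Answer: 9715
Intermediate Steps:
D(-10, 6) + c*(-85) = -10*6 - 115*(-85) = -60 + 9775 = 9715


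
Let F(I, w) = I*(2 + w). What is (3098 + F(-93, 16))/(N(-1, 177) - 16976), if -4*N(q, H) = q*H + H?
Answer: -89/1061 ≈ -0.083883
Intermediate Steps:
N(q, H) = -H/4 - H*q/4 (N(q, H) = -(q*H + H)/4 = -(H*q + H)/4 = -(H + H*q)/4 = -H/4 - H*q/4)
(3098 + F(-93, 16))/(N(-1, 177) - 16976) = (3098 - 93*(2 + 16))/(-¼*177*(1 - 1) - 16976) = (3098 - 93*18)/(-¼*177*0 - 16976) = (3098 - 1674)/(0 - 16976) = 1424/(-16976) = 1424*(-1/16976) = -89/1061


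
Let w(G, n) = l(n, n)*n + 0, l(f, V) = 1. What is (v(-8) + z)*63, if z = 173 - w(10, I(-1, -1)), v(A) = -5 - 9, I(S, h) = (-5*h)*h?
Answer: 10332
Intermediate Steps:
I(S, h) = -5*h²
v(A) = -14
w(G, n) = n (w(G, n) = 1*n + 0 = n + 0 = n)
z = 178 (z = 173 - (-5)*(-1)² = 173 - (-5) = 173 - 1*(-5) = 173 + 5 = 178)
(v(-8) + z)*63 = (-14 + 178)*63 = 164*63 = 10332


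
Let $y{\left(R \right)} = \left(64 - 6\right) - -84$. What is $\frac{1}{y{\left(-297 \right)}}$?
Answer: $\frac{1}{142} \approx 0.0070423$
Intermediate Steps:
$y{\left(R \right)} = 142$ ($y{\left(R \right)} = \left(64 - 6\right) + 84 = 58 + 84 = 142$)
$\frac{1}{y{\left(-297 \right)}} = \frac{1}{142}$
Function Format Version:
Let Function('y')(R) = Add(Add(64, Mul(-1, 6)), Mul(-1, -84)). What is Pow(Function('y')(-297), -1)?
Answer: Rational(1, 142) ≈ 0.0070423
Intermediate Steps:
Function('y')(R) = 142 (Function('y')(R) = Add(Add(64, -6), 84) = Add(58, 84) = 142)
Pow(Function('y')(-297), -1) = Pow(142, -1) = Rational(1, 142)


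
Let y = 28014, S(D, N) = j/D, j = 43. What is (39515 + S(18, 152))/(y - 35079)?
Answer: -711313/127170 ≈ -5.5934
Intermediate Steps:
S(D, N) = 43/D
(39515 + S(18, 152))/(y - 35079) = (39515 + 43/18)/(28014 - 35079) = (39515 + 43*(1/18))/(-7065) = (39515 + 43/18)*(-1/7065) = (711313/18)*(-1/7065) = -711313/127170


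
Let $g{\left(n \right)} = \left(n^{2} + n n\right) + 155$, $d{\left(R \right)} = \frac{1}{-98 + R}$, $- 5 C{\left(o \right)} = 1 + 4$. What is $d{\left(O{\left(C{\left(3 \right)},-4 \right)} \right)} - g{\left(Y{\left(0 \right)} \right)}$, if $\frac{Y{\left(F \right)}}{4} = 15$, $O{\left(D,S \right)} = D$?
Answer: $- \frac{728146}{99} \approx -7355.0$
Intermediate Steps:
$C{\left(o \right)} = -1$ ($C{\left(o \right)} = - \frac{1 + 4}{5} = \left(- \frac{1}{5}\right) 5 = -1$)
$Y{\left(F \right)} = 60$ ($Y{\left(F \right)} = 4 \cdot 15 = 60$)
$g{\left(n \right)} = 155 + 2 n^{2}$ ($g{\left(n \right)} = \left(n^{2} + n^{2}\right) + 155 = 2 n^{2} + 155 = 155 + 2 n^{2}$)
$d{\left(O{\left(C{\left(3 \right)},-4 \right)} \right)} - g{\left(Y{\left(0 \right)} \right)} = \frac{1}{-98 - 1} - \left(155 + 2 \cdot 60^{2}\right) = \frac{1}{-99} - \left(155 + 2 \cdot 3600\right) = - \frac{1}{99} - \left(155 + 7200\right) = - \frac{1}{99} - 7355 = - \frac{728146}{99}$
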